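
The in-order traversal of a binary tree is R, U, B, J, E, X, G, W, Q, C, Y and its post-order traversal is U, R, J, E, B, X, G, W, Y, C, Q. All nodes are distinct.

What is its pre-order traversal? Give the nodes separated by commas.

The last element of post-order is the root; it splits in-order into left and right subtrees.
Root Q: left subtree has 8 nodes {R, U, B, J, E, X, G, W}, right has 2 {C, Y}.
  Root W: left subtree has 7 nodes {R, U, B, J, E, X, G}, right has 0 { }.
    Root G: left subtree has 6 nodes {R, U, B, J, E, X}, right has 0 { }.
      Root X: left subtree has 5 nodes {R, U, B, J, E}, right has 0 { }.
        Root B: left subtree has 2 nodes {R, U}, right has 2 {J, E}.
          Root R: left subtree has 0 nodes { }, right has 1 {U}.
          Root E: left subtree has 1 node {J}, right has 0 { }.
  Root C: left subtree has 0 nodes { }, right has 1 {Y}.

Q, W, G, X, B, R, U, E, J, C, Y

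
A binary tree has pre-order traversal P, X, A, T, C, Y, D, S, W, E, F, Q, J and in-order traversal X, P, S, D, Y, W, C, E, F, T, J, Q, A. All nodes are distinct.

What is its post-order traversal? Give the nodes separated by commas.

The first element of pre-order is the root; it splits in-order into left and right subtrees.
Root P: left subtree has 1 node {X}, right has 11 {S, D, Y, W, C, E, F, T, J, Q, A}.
  Root A: left subtree has 10 nodes {S, D, Y, W, C, E, F, T, J, Q}, right has 0 { }.
    Root T: left subtree has 7 nodes {S, D, Y, W, C, E, F}, right has 2 {J, Q}.
      Root C: left subtree has 4 nodes {S, D, Y, W}, right has 2 {E, F}.
        Root Y: left subtree has 2 nodes {S, D}, right has 1 {W}.
          Root D: left subtree has 1 node {S}, right has 0 { }.
        Root E: left subtree has 0 nodes { }, right has 1 {F}.
      Root Q: left subtree has 1 node {J}, right has 0 { }.

X, S, D, W, Y, F, E, C, J, Q, T, A, P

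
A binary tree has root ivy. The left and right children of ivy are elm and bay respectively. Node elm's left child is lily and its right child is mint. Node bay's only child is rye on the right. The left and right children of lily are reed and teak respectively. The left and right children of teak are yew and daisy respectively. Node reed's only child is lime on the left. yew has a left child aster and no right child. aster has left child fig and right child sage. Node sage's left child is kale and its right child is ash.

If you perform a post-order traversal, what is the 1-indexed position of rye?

Post-order visits the left subtree, then the right subtree, then the node.
At ivy: go left to elm.
  At elm: go left to lily.
    At lily: go left to reed.
      At reed: go left to lime.
        lime is a leaf — visit lime.
      At reed: no right child.
      Visit reed.
    At lily: go right to teak.
      At teak: go left to yew.
        At yew: go left to aster.
          At aster: go left to fig.
            fig is a leaf — visit fig.
          At aster: go right to sage.
            At sage: go left to kale.
              kale is a leaf — visit kale.
            At sage: go right to ash.
              ash is a leaf — visit ash.
            Visit sage.
          Visit aster.
        At yew: no right child.
        Visit yew.
      At teak: go right to daisy.
        daisy is a leaf — visit daisy.
      Visit teak.
    Visit lily.
  At elm: go right to mint.
    mint is a leaf — visit mint.
  Visit elm.
At ivy: go right to bay.
  At bay: no left child.
  At bay: go right to rye.
    rye is a leaf — visit rye.
  Visit bay.
Visit ivy.
Full post-order sequence: lime, reed, fig, kale, ash, sage, aster, yew, daisy, teak, lily, mint, elm, rye, bay, ivy.

14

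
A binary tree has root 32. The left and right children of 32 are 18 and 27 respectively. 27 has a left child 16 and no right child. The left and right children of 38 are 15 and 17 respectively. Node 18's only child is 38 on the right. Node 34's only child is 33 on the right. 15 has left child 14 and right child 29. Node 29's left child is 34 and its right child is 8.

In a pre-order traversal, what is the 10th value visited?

Pre-order visits the node, then its left subtree, then its right subtree.
Visit 32.
At 32: go left to 18.
  Visit 18.
  At 18: no left child.
  At 18: go right to 38.
    Visit 38.
    At 38: go left to 15.
      Visit 15.
      At 15: go left to 14.
        14 is a leaf — visit 14.
      At 15: go right to 29.
        Visit 29.
        At 29: go left to 34.
          Visit 34.
          At 34: no left child.
          At 34: go right to 33.
            33 is a leaf — visit 33.
        At 29: go right to 8.
          8 is a leaf — visit 8.
    At 38: go right to 17.
      17 is a leaf — visit 17.
At 32: go right to 27.
  Visit 27.
  At 27: go left to 16.
    16 is a leaf — visit 16.
  At 27: no right child.
Full pre-order sequence: 32, 18, 38, 15, 14, 29, 34, 33, 8, 17, 27, 16.

17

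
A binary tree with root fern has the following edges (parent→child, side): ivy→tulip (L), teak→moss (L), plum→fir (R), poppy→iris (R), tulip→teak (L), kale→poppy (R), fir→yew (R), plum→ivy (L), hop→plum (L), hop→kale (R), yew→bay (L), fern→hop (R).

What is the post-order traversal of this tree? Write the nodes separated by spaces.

moss teak tulip ivy bay yew fir plum iris poppy kale hop fern

Post-order visits the left subtree, then the right subtree, then the node.
At fern: no left child.
At fern: go right to hop.
  At hop: go left to plum.
    At plum: go left to ivy.
      At ivy: go left to tulip.
        At tulip: go left to teak.
          At teak: go left to moss.
            moss is a leaf — visit moss.
          At teak: no right child.
          Visit teak.
        At tulip: no right child.
        Visit tulip.
      At ivy: no right child.
      Visit ivy.
    At plum: go right to fir.
      At fir: no left child.
      At fir: go right to yew.
        At yew: go left to bay.
          bay is a leaf — visit bay.
        At yew: no right child.
        Visit yew.
      Visit fir.
    Visit plum.
  At hop: go right to kale.
    At kale: no left child.
    At kale: go right to poppy.
      At poppy: no left child.
      At poppy: go right to iris.
        iris is a leaf — visit iris.
      Visit poppy.
    Visit kale.
  Visit hop.
Visit fern.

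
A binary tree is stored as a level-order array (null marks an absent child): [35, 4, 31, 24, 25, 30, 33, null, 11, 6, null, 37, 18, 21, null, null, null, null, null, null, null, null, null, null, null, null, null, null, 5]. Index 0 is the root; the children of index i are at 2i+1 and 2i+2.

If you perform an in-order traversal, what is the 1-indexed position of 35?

6

In-order visits the left subtree, then the node, then the right subtree.
At 35: go left to 4.
  At 4: go left to 24.
    At 24: no left child.
    Visit 24.
    At 24: go right to 11.
      11 is a leaf — visit 11.
  Visit 4.
  At 4: go right to 25.
    At 25: go left to 6.
      6 is a leaf — visit 6.
    Visit 25.
    At 25: no right child.
Visit 35.
At 35: go right to 31.
  At 31: go left to 30.
    At 30: go left to 37.
      37 is a leaf — visit 37.
    Visit 30.
    At 30: go right to 18.
      18 is a leaf — visit 18.
  Visit 31.
  At 31: go right to 33.
    At 33: go left to 21.
      At 21: no left child.
      Visit 21.
      At 21: go right to 5.
        5 is a leaf — visit 5.
    Visit 33.
    At 33: no right child.
Full in-order sequence: 24, 11, 4, 6, 25, 35, 37, 30, 18, 31, 21, 5, 33.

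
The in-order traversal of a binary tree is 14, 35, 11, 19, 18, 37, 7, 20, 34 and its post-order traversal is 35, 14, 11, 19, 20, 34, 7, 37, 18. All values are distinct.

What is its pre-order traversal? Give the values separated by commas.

The last element of post-order is the root; it splits in-order into left and right subtrees.
Root 18: left subtree has 4 nodes {14, 35, 11, 19}, right has 4 {37, 7, 20, 34}.
  Root 19: left subtree has 3 nodes {14, 35, 11}, right has 0 { }.
    Root 11: left subtree has 2 nodes {14, 35}, right has 0 { }.
      Root 14: left subtree has 0 nodes { }, right has 1 {35}.
  Root 37: left subtree has 0 nodes { }, right has 3 {7, 20, 34}.
    Root 7: left subtree has 0 nodes { }, right has 2 {20, 34}.
      Root 34: left subtree has 1 node {20}, right has 0 { }.

18, 19, 11, 14, 35, 37, 7, 34, 20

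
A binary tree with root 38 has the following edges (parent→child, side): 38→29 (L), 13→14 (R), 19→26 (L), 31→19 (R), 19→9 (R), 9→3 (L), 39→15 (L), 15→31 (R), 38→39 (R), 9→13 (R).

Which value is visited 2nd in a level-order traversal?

29

Level-order visits nodes level by level from the root, left to right within each level.
Level 0: 38
Level 1: 29, 39
Level 2: 15
Level 3: 31
Level 4: 19
Level 5: 26, 9
Level 6: 3, 13
Level 7: 14
Full level-order sequence: 38, 29, 39, 15, 31, 19, 26, 9, 3, 13, 14.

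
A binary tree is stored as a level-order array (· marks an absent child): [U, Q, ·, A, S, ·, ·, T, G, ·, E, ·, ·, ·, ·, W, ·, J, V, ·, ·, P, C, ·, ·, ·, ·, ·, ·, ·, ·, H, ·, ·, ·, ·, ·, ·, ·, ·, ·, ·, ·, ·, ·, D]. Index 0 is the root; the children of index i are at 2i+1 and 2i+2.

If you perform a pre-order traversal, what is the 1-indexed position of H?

Pre-order visits the node, then its left subtree, then its right subtree.
Visit U.
At U: go left to Q.
  Visit Q.
  At Q: go left to A.
    Visit A.
    At A: go left to T.
      Visit T.
      At T: go left to W.
        Visit W.
        At W: go left to H.
          H is a leaf — visit H.
        At W: no right child.
      At T: no right child.
    At A: go right to G.
      Visit G.
      At G: go left to J.
        J is a leaf — visit J.
      At G: go right to V.
        V is a leaf — visit V.
  At Q: go right to S.
    Visit S.
    At S: no left child.
    At S: go right to E.
      Visit E.
      At E: go left to P.
        P is a leaf — visit P.
      At E: go right to C.
        Visit C.
        At C: go left to D.
          D is a leaf — visit D.
        At C: no right child.
At U: no right child.
Full pre-order sequence: U, Q, A, T, W, H, G, J, V, S, E, P, C, D.

6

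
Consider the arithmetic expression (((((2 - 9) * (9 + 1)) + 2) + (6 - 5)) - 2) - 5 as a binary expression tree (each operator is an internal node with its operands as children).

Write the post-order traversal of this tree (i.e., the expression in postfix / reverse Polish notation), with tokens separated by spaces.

Post-order on an expression tree gives postfix notation: for each operator, emit left operand, right operand, then the operator.

2 9 - 9 1 + * 2 + 6 5 - + 2 - 5 -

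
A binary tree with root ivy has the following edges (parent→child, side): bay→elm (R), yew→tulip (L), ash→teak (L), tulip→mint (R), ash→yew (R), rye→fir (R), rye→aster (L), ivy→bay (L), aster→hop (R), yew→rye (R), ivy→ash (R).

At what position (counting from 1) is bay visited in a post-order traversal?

2

Post-order visits the left subtree, then the right subtree, then the node.
At ivy: go left to bay.
  At bay: no left child.
  At bay: go right to elm.
    elm is a leaf — visit elm.
  Visit bay.
At ivy: go right to ash.
  At ash: go left to teak.
    teak is a leaf — visit teak.
  At ash: go right to yew.
    At yew: go left to tulip.
      At tulip: no left child.
      At tulip: go right to mint.
        mint is a leaf — visit mint.
      Visit tulip.
    At yew: go right to rye.
      At rye: go left to aster.
        At aster: no left child.
        At aster: go right to hop.
          hop is a leaf — visit hop.
        Visit aster.
      At rye: go right to fir.
        fir is a leaf — visit fir.
      Visit rye.
    Visit yew.
  Visit ash.
Visit ivy.
Full post-order sequence: elm, bay, teak, mint, tulip, hop, aster, fir, rye, yew, ash, ivy.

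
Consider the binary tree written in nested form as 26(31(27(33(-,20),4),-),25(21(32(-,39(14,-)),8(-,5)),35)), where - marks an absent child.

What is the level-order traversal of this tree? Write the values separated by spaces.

26 31 25 27 21 35 33 4 32 8 20 39 5 14

Level-order visits nodes level by level from the root, left to right within each level.
Level 0: 26
Level 1: 31, 25
Level 2: 27, 21, 35
Level 3: 33, 4, 32, 8
Level 4: 20, 39, 5
Level 5: 14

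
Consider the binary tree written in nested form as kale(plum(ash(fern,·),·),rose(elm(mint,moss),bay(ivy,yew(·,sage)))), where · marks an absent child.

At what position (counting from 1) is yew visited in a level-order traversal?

11

Level-order visits nodes level by level from the root, left to right within each level.
Level 0: kale
Level 1: plum, rose
Level 2: ash, elm, bay
Level 3: fern, mint, moss, ivy, yew
Level 4: sage
Full level-order sequence: kale, plum, rose, ash, elm, bay, fern, mint, moss, ivy, yew, sage.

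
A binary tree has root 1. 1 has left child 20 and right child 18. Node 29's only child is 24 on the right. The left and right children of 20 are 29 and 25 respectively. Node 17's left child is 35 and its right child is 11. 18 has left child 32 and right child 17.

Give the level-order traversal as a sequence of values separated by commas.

1, 20, 18, 29, 25, 32, 17, 24, 35, 11

Level-order visits nodes level by level from the root, left to right within each level.
Level 0: 1
Level 1: 20, 18
Level 2: 29, 25, 32, 17
Level 3: 24, 35, 11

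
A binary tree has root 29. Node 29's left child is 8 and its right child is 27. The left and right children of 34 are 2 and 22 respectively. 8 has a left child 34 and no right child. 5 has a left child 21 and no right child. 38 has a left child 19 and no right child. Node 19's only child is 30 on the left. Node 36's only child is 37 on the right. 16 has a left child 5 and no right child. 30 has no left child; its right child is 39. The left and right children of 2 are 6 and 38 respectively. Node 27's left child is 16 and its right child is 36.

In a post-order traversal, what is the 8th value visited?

Post-order visits the left subtree, then the right subtree, then the node.
At 29: go left to 8.
  At 8: go left to 34.
    At 34: go left to 2.
      At 2: go left to 6.
        6 is a leaf — visit 6.
      At 2: go right to 38.
        At 38: go left to 19.
          At 19: go left to 30.
            At 30: no left child.
            At 30: go right to 39.
              39 is a leaf — visit 39.
            Visit 30.
          At 19: no right child.
          Visit 19.
        At 38: no right child.
        Visit 38.
      Visit 2.
    At 34: go right to 22.
      22 is a leaf — visit 22.
    Visit 34.
  At 8: no right child.
  Visit 8.
At 29: go right to 27.
  At 27: go left to 16.
    At 16: go left to 5.
      At 5: go left to 21.
        21 is a leaf — visit 21.
      At 5: no right child.
      Visit 5.
    At 16: no right child.
    Visit 16.
  At 27: go right to 36.
    At 36: no left child.
    At 36: go right to 37.
      37 is a leaf — visit 37.
    Visit 36.
  Visit 27.
Visit 29.
Full post-order sequence: 6, 39, 30, 19, 38, 2, 22, 34, 8, 21, 5, 16, 37, 36, 27, 29.

34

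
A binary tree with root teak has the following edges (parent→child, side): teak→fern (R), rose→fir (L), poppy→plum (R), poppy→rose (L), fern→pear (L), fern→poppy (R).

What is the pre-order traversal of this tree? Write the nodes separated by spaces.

Pre-order visits the node, then its left subtree, then its right subtree.
Visit teak.
At teak: no left child.
At teak: go right to fern.
  Visit fern.
  At fern: go left to pear.
    pear is a leaf — visit pear.
  At fern: go right to poppy.
    Visit poppy.
    At poppy: go left to rose.
      Visit rose.
      At rose: go left to fir.
        fir is a leaf — visit fir.
      At rose: no right child.
    At poppy: go right to plum.
      plum is a leaf — visit plum.

teak fern pear poppy rose fir plum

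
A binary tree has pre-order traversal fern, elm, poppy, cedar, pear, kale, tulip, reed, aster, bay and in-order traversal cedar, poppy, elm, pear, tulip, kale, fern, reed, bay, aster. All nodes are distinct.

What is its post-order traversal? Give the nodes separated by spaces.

The first element of pre-order is the root; it splits in-order into left and right subtrees.
Root fern: left subtree has 6 nodes {cedar, poppy, elm, pear, tulip, kale}, right has 3 {reed, bay, aster}.
  Root elm: left subtree has 2 nodes {cedar, poppy}, right has 3 {pear, tulip, kale}.
    Root poppy: left subtree has 1 node {cedar}, right has 0 { }.
    Root pear: left subtree has 0 nodes { }, right has 2 {tulip, kale}.
      Root kale: left subtree has 1 node {tulip}, right has 0 { }.
  Root reed: left subtree has 0 nodes { }, right has 2 {bay, aster}.
    Root aster: left subtree has 1 node {bay}, right has 0 { }.

cedar poppy tulip kale pear elm bay aster reed fern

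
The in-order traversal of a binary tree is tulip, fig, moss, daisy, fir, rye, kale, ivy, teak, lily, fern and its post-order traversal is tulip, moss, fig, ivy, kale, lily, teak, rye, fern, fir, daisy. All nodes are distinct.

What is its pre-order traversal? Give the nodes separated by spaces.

daisy fig tulip moss fir fern rye teak kale ivy lily

The last element of post-order is the root; it splits in-order into left and right subtrees.
Root daisy: left subtree has 3 nodes {tulip, fig, moss}, right has 7 {fir, rye, kale, ivy, teak, lily, fern}.
  Root fig: left subtree has 1 node {tulip}, right has 1 {moss}.
  Root fir: left subtree has 0 nodes { }, right has 6 {rye, kale, ivy, teak, lily, fern}.
    Root fern: left subtree has 5 nodes {rye, kale, ivy, teak, lily}, right has 0 { }.
      Root rye: left subtree has 0 nodes { }, right has 4 {kale, ivy, teak, lily}.
        Root teak: left subtree has 2 nodes {kale, ivy}, right has 1 {lily}.
          Root kale: left subtree has 0 nodes { }, right has 1 {ivy}.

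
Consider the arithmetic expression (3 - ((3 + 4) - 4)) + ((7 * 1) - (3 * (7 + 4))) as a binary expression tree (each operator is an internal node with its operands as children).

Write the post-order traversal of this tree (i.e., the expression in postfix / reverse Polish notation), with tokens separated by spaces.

Post-order on an expression tree gives postfix notation: for each operator, emit left operand, right operand, then the operator.

3 3 4 + 4 - - 7 1 * 3 7 4 + * - +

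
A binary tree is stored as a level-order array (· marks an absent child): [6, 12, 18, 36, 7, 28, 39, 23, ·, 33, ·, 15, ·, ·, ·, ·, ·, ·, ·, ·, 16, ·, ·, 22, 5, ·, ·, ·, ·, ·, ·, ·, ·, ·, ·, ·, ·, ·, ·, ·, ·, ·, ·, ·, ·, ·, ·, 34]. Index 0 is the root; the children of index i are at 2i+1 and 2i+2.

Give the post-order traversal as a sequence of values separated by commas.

23, 36, 16, 33, 7, 12, 34, 22, 5, 15, 28, 39, 18, 6

Post-order visits the left subtree, then the right subtree, then the node.
At 6: go left to 12.
  At 12: go left to 36.
    At 36: go left to 23.
      23 is a leaf — visit 23.
    At 36: no right child.
    Visit 36.
  At 12: go right to 7.
    At 7: go left to 33.
      At 33: no left child.
      At 33: go right to 16.
        16 is a leaf — visit 16.
      Visit 33.
    At 7: no right child.
    Visit 7.
  Visit 12.
At 6: go right to 18.
  At 18: go left to 28.
    At 28: go left to 15.
      At 15: go left to 22.
        At 22: go left to 34.
          34 is a leaf — visit 34.
        At 22: no right child.
        Visit 22.
      At 15: go right to 5.
        5 is a leaf — visit 5.
      Visit 15.
    At 28: no right child.
    Visit 28.
  At 18: go right to 39.
    39 is a leaf — visit 39.
  Visit 18.
Visit 6.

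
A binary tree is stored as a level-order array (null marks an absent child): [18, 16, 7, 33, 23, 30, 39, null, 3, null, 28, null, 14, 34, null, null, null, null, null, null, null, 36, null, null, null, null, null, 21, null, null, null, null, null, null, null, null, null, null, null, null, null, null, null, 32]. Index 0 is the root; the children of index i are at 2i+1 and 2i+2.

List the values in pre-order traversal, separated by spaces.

Pre-order visits the node, then its left subtree, then its right subtree.
Visit 18.
At 18: go left to 16.
  Visit 16.
  At 16: go left to 33.
    Visit 33.
    At 33: no left child.
    At 33: go right to 3.
      3 is a leaf — visit 3.
  At 16: go right to 23.
    Visit 23.
    At 23: no left child.
    At 23: go right to 28.
      Visit 28.
      At 28: go left to 36.
        Visit 36.
        At 36: go left to 32.
          32 is a leaf — visit 32.
        At 36: no right child.
      At 28: no right child.
At 18: go right to 7.
  Visit 7.
  At 7: go left to 30.
    Visit 30.
    At 30: no left child.
    At 30: go right to 14.
      14 is a leaf — visit 14.
  At 7: go right to 39.
    Visit 39.
    At 39: go left to 34.
      Visit 34.
      At 34: go left to 21.
        21 is a leaf — visit 21.
      At 34: no right child.
    At 39: no right child.

18 16 33 3 23 28 36 32 7 30 14 39 34 21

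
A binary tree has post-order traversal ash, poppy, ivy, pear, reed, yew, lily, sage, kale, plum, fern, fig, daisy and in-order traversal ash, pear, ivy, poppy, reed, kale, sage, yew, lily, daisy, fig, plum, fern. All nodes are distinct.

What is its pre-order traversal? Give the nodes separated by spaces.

The last element of post-order is the root; it splits in-order into left and right subtrees.
Root daisy: left subtree has 9 nodes {ash, pear, ivy, poppy, reed, kale, sage, yew, lily}, right has 3 {fig, plum, fern}.
  Root kale: left subtree has 5 nodes {ash, pear, ivy, poppy, reed}, right has 3 {sage, yew, lily}.
    Root reed: left subtree has 4 nodes {ash, pear, ivy, poppy}, right has 0 { }.
      Root pear: left subtree has 1 node {ash}, right has 2 {ivy, poppy}.
        Root ivy: left subtree has 0 nodes { }, right has 1 {poppy}.
    Root sage: left subtree has 0 nodes { }, right has 2 {yew, lily}.
      Root lily: left subtree has 1 node {yew}, right has 0 { }.
  Root fig: left subtree has 0 nodes { }, right has 2 {plum, fern}.
    Root fern: left subtree has 1 node {plum}, right has 0 { }.

daisy kale reed pear ash ivy poppy sage lily yew fig fern plum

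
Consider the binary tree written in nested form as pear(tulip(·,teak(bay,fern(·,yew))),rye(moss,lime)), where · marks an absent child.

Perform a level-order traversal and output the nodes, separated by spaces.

Level-order visits nodes level by level from the root, left to right within each level.
Level 0: pear
Level 1: tulip, rye
Level 2: teak, moss, lime
Level 3: bay, fern
Level 4: yew

pear tulip rye teak moss lime bay fern yew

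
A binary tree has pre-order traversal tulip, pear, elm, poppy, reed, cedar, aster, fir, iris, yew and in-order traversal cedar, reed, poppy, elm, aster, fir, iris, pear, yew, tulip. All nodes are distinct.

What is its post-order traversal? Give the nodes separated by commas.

cedar, reed, poppy, iris, fir, aster, elm, yew, pear, tulip

The first element of pre-order is the root; it splits in-order into left and right subtrees.
Root tulip: left subtree has 9 nodes {cedar, reed, poppy, elm, aster, fir, iris, pear, yew}, right has 0 { }.
  Root pear: left subtree has 7 nodes {cedar, reed, poppy, elm, aster, fir, iris}, right has 1 {yew}.
    Root elm: left subtree has 3 nodes {cedar, reed, poppy}, right has 3 {aster, fir, iris}.
      Root poppy: left subtree has 2 nodes {cedar, reed}, right has 0 { }.
        Root reed: left subtree has 1 node {cedar}, right has 0 { }.
      Root aster: left subtree has 0 nodes { }, right has 2 {fir, iris}.
        Root fir: left subtree has 0 nodes { }, right has 1 {iris}.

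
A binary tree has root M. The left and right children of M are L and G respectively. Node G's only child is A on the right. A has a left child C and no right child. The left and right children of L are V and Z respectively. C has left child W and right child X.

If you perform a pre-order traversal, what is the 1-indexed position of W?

8

Pre-order visits the node, then its left subtree, then its right subtree.
Visit M.
At M: go left to L.
  Visit L.
  At L: go left to V.
    V is a leaf — visit V.
  At L: go right to Z.
    Z is a leaf — visit Z.
At M: go right to G.
  Visit G.
  At G: no left child.
  At G: go right to A.
    Visit A.
    At A: go left to C.
      Visit C.
      At C: go left to W.
        W is a leaf — visit W.
      At C: go right to X.
        X is a leaf — visit X.
    At A: no right child.
Full pre-order sequence: M, L, V, Z, G, A, C, W, X.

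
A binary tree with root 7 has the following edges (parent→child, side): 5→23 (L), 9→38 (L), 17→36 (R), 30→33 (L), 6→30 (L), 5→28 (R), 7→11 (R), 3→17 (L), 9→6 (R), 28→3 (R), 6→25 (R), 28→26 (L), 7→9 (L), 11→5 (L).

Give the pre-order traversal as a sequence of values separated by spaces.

7 9 38 6 30 33 25 11 5 23 28 26 3 17 36

Pre-order visits the node, then its left subtree, then its right subtree.
Visit 7.
At 7: go left to 9.
  Visit 9.
  At 9: go left to 38.
    38 is a leaf — visit 38.
  At 9: go right to 6.
    Visit 6.
    At 6: go left to 30.
      Visit 30.
      At 30: go left to 33.
        33 is a leaf — visit 33.
      At 30: no right child.
    At 6: go right to 25.
      25 is a leaf — visit 25.
At 7: go right to 11.
  Visit 11.
  At 11: go left to 5.
    Visit 5.
    At 5: go left to 23.
      23 is a leaf — visit 23.
    At 5: go right to 28.
      Visit 28.
      At 28: go left to 26.
        26 is a leaf — visit 26.
      At 28: go right to 3.
        Visit 3.
        At 3: go left to 17.
          Visit 17.
          At 17: no left child.
          At 17: go right to 36.
            36 is a leaf — visit 36.
        At 3: no right child.
  At 11: no right child.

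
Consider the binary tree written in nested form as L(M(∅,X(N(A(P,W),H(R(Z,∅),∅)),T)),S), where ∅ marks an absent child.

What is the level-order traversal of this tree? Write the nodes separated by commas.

Level-order visits nodes level by level from the root, left to right within each level.
Level 0: L
Level 1: M, S
Level 2: X
Level 3: N, T
Level 4: A, H
Level 5: P, W, R
Level 6: Z

L, M, S, X, N, T, A, H, P, W, R, Z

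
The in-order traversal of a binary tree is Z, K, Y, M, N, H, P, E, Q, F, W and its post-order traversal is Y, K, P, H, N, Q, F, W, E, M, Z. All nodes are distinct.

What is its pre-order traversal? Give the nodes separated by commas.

Z, M, K, Y, E, N, H, P, W, F, Q

The last element of post-order is the root; it splits in-order into left and right subtrees.
Root Z: left subtree has 0 nodes { }, right has 10 {K, Y, M, N, H, P, E, Q, F, W}.
  Root M: left subtree has 2 nodes {K, Y}, right has 7 {N, H, P, E, Q, F, W}.
    Root K: left subtree has 0 nodes { }, right has 1 {Y}.
    Root E: left subtree has 3 nodes {N, H, P}, right has 3 {Q, F, W}.
      Root N: left subtree has 0 nodes { }, right has 2 {H, P}.
        Root H: left subtree has 0 nodes { }, right has 1 {P}.
      Root W: left subtree has 2 nodes {Q, F}, right has 0 { }.
        Root F: left subtree has 1 node {Q}, right has 0 { }.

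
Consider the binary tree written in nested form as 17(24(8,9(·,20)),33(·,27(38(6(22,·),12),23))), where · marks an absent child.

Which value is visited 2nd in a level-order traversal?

Level-order visits nodes level by level from the root, left to right within each level.
Level 0: 17
Level 1: 24, 33
Level 2: 8, 9, 27
Level 3: 20, 38, 23
Level 4: 6, 12
Level 5: 22
Full level-order sequence: 17, 24, 33, 8, 9, 27, 20, 38, 23, 6, 12, 22.

24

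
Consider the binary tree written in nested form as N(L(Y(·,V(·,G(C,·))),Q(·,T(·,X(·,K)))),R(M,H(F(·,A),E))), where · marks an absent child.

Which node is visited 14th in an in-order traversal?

In-order visits the left subtree, then the node, then the right subtree.
At N: go left to L.
  At L: go left to Y.
    At Y: no left child.
    Visit Y.
    At Y: go right to V.
      At V: no left child.
      Visit V.
      At V: go right to G.
        At G: go left to C.
          C is a leaf — visit C.
        Visit G.
        At G: no right child.
  Visit L.
  At L: go right to Q.
    At Q: no left child.
    Visit Q.
    At Q: go right to T.
      At T: no left child.
      Visit T.
      At T: go right to X.
        At X: no left child.
        Visit X.
        At X: go right to K.
          K is a leaf — visit K.
Visit N.
At N: go right to R.
  At R: go left to M.
    M is a leaf — visit M.
  Visit R.
  At R: go right to H.
    At H: go left to F.
      At F: no left child.
      Visit F.
      At F: go right to A.
        A is a leaf — visit A.
    Visit H.
    At H: go right to E.
      E is a leaf — visit E.
Full in-order sequence: Y, V, C, G, L, Q, T, X, K, N, M, R, F, A, H, E.

A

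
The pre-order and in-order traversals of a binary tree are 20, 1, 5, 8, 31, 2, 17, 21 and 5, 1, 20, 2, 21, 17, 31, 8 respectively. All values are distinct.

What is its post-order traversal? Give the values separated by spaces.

5 1 21 17 2 31 8 20

The first element of pre-order is the root; it splits in-order into left and right subtrees.
Root 20: left subtree has 2 nodes {5, 1}, right has 5 {2, 21, 17, 31, 8}.
  Root 1: left subtree has 1 node {5}, right has 0 { }.
  Root 8: left subtree has 4 nodes {2, 21, 17, 31}, right has 0 { }.
    Root 31: left subtree has 3 nodes {2, 21, 17}, right has 0 { }.
      Root 2: left subtree has 0 nodes { }, right has 2 {21, 17}.
        Root 17: left subtree has 1 node {21}, right has 0 { }.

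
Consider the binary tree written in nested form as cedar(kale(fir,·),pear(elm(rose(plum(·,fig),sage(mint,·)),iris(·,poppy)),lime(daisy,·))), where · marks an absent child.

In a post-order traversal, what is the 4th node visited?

plum

Post-order visits the left subtree, then the right subtree, then the node.
At cedar: go left to kale.
  At kale: go left to fir.
    fir is a leaf — visit fir.
  At kale: no right child.
  Visit kale.
At cedar: go right to pear.
  At pear: go left to elm.
    At elm: go left to rose.
      At rose: go left to plum.
        At plum: no left child.
        At plum: go right to fig.
          fig is a leaf — visit fig.
        Visit plum.
      At rose: go right to sage.
        At sage: go left to mint.
          mint is a leaf — visit mint.
        At sage: no right child.
        Visit sage.
      Visit rose.
    At elm: go right to iris.
      At iris: no left child.
      At iris: go right to poppy.
        poppy is a leaf — visit poppy.
      Visit iris.
    Visit elm.
  At pear: go right to lime.
    At lime: go left to daisy.
      daisy is a leaf — visit daisy.
    At lime: no right child.
    Visit lime.
  Visit pear.
Visit cedar.
Full post-order sequence: fir, kale, fig, plum, mint, sage, rose, poppy, iris, elm, daisy, lime, pear, cedar.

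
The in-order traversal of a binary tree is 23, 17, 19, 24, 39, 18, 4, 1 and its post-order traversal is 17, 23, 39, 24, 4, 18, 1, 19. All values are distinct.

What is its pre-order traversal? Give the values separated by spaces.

19 23 17 1 18 24 39 4

The last element of post-order is the root; it splits in-order into left and right subtrees.
Root 19: left subtree has 2 nodes {23, 17}, right has 5 {24, 39, 18, 4, 1}.
  Root 23: left subtree has 0 nodes { }, right has 1 {17}.
  Root 1: left subtree has 4 nodes {24, 39, 18, 4}, right has 0 { }.
    Root 18: left subtree has 2 nodes {24, 39}, right has 1 {4}.
      Root 24: left subtree has 0 nodes { }, right has 1 {39}.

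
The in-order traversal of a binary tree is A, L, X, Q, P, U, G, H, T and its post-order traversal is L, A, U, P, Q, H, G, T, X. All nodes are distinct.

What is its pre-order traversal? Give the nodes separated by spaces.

X A L T G Q P U H

The last element of post-order is the root; it splits in-order into left and right subtrees.
Root X: left subtree has 2 nodes {A, L}, right has 6 {Q, P, U, G, H, T}.
  Root A: left subtree has 0 nodes { }, right has 1 {L}.
  Root T: left subtree has 5 nodes {Q, P, U, G, H}, right has 0 { }.
    Root G: left subtree has 3 nodes {Q, P, U}, right has 1 {H}.
      Root Q: left subtree has 0 nodes { }, right has 2 {P, U}.
        Root P: left subtree has 0 nodes { }, right has 1 {U}.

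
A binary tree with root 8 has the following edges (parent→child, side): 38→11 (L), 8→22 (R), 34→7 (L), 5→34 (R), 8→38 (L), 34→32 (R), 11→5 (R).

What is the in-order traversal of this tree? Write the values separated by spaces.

11 5 7 34 32 38 8 22

In-order visits the left subtree, then the node, then the right subtree.
At 8: go left to 38.
  At 38: go left to 11.
    At 11: no left child.
    Visit 11.
    At 11: go right to 5.
      At 5: no left child.
      Visit 5.
      At 5: go right to 34.
        At 34: go left to 7.
          7 is a leaf — visit 7.
        Visit 34.
        At 34: go right to 32.
          32 is a leaf — visit 32.
  Visit 38.
  At 38: no right child.
Visit 8.
At 8: go right to 22.
  22 is a leaf — visit 22.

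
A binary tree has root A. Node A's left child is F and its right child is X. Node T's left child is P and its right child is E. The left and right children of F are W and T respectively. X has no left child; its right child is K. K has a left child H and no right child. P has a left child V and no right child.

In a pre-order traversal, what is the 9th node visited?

Pre-order visits the node, then its left subtree, then its right subtree.
Visit A.
At A: go left to F.
  Visit F.
  At F: go left to W.
    W is a leaf — visit W.
  At F: go right to T.
    Visit T.
    At T: go left to P.
      Visit P.
      At P: go left to V.
        V is a leaf — visit V.
      At P: no right child.
    At T: go right to E.
      E is a leaf — visit E.
At A: go right to X.
  Visit X.
  At X: no left child.
  At X: go right to K.
    Visit K.
    At K: go left to H.
      H is a leaf — visit H.
    At K: no right child.
Full pre-order sequence: A, F, W, T, P, V, E, X, K, H.

K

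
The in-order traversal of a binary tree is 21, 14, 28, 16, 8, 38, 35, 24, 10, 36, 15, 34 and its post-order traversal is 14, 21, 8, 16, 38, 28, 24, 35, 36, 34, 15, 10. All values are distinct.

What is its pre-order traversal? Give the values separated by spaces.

The last element of post-order is the root; it splits in-order into left and right subtrees.
Root 10: left subtree has 8 nodes {21, 14, 28, 16, 8, 38, 35, 24}, right has 3 {36, 15, 34}.
  Root 35: left subtree has 6 nodes {21, 14, 28, 16, 8, 38}, right has 1 {24}.
    Root 28: left subtree has 2 nodes {21, 14}, right has 3 {16, 8, 38}.
      Root 21: left subtree has 0 nodes { }, right has 1 {14}.
      Root 38: left subtree has 2 nodes {16, 8}, right has 0 { }.
        Root 16: left subtree has 0 nodes { }, right has 1 {8}.
  Root 15: left subtree has 1 node {36}, right has 1 {34}.

10 35 28 21 14 38 16 8 24 15 36 34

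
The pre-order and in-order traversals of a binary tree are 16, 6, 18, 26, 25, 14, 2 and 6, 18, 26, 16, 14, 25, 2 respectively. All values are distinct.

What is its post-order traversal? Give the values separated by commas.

26, 18, 6, 14, 2, 25, 16

The first element of pre-order is the root; it splits in-order into left and right subtrees.
Root 16: left subtree has 3 nodes {6, 18, 26}, right has 3 {14, 25, 2}.
  Root 6: left subtree has 0 nodes { }, right has 2 {18, 26}.
    Root 18: left subtree has 0 nodes { }, right has 1 {26}.
  Root 25: left subtree has 1 node {14}, right has 1 {2}.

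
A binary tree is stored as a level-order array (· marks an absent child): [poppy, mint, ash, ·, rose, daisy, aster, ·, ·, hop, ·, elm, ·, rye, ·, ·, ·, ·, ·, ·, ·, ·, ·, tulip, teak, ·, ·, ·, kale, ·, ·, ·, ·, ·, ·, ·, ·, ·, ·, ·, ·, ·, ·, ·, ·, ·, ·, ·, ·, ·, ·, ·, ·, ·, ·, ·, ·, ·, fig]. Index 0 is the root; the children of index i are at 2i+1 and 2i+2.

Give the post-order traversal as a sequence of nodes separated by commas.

Post-order visits the left subtree, then the right subtree, then the node.
At poppy: go left to mint.
  At mint: no left child.
  At mint: go right to rose.
    At rose: go left to hop.
      hop is a leaf — visit hop.
    At rose: no right child.
    Visit rose.
  Visit mint.
At poppy: go right to ash.
  At ash: go left to daisy.
    At daisy: go left to elm.
      At elm: go left to tulip.
        tulip is a leaf — visit tulip.
      At elm: go right to teak.
        teak is a leaf — visit teak.
      Visit elm.
    At daisy: no right child.
    Visit daisy.
  At ash: go right to aster.
    At aster: go left to rye.
      At rye: no left child.
      At rye: go right to kale.
        At kale: no left child.
        At kale: go right to fig.
          fig is a leaf — visit fig.
        Visit kale.
      Visit rye.
    At aster: no right child.
    Visit aster.
  Visit ash.
Visit poppy.

hop, rose, mint, tulip, teak, elm, daisy, fig, kale, rye, aster, ash, poppy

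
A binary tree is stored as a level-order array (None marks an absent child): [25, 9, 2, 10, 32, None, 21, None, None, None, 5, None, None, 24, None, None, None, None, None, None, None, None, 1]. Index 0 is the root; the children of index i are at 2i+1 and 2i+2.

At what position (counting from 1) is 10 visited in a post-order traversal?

Post-order visits the left subtree, then the right subtree, then the node.
At 25: go left to 9.
  At 9: go left to 10.
    10 is a leaf — visit 10.
  At 9: go right to 32.
    At 32: no left child.
    At 32: go right to 5.
      At 5: no left child.
      At 5: go right to 1.
        1 is a leaf — visit 1.
      Visit 5.
    Visit 32.
  Visit 9.
At 25: go right to 2.
  At 2: no left child.
  At 2: go right to 21.
    At 21: go left to 24.
      24 is a leaf — visit 24.
    At 21: no right child.
    Visit 21.
  Visit 2.
Visit 25.
Full post-order sequence: 10, 1, 5, 32, 9, 24, 21, 2, 25.

1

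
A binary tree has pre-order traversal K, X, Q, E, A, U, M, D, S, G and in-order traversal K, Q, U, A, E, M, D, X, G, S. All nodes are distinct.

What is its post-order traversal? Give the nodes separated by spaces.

U A D M E Q G S X K

The first element of pre-order is the root; it splits in-order into left and right subtrees.
Root K: left subtree has 0 nodes { }, right has 9 {Q, U, A, E, M, D, X, G, S}.
  Root X: left subtree has 6 nodes {Q, U, A, E, M, D}, right has 2 {G, S}.
    Root Q: left subtree has 0 nodes { }, right has 5 {U, A, E, M, D}.
      Root E: left subtree has 2 nodes {U, A}, right has 2 {M, D}.
        Root A: left subtree has 1 node {U}, right has 0 { }.
        Root M: left subtree has 0 nodes { }, right has 1 {D}.
    Root S: left subtree has 1 node {G}, right has 0 { }.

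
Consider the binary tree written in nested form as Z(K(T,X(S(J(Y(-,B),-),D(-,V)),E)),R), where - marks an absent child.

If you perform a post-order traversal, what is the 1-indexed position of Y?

3

Post-order visits the left subtree, then the right subtree, then the node.
At Z: go left to K.
  At K: go left to T.
    T is a leaf — visit T.
  At K: go right to X.
    At X: go left to S.
      At S: go left to J.
        At J: go left to Y.
          At Y: no left child.
          At Y: go right to B.
            B is a leaf — visit B.
          Visit Y.
        At J: no right child.
        Visit J.
      At S: go right to D.
        At D: no left child.
        At D: go right to V.
          V is a leaf — visit V.
        Visit D.
      Visit S.
    At X: go right to E.
      E is a leaf — visit E.
    Visit X.
  Visit K.
At Z: go right to R.
  R is a leaf — visit R.
Visit Z.
Full post-order sequence: T, B, Y, J, V, D, S, E, X, K, R, Z.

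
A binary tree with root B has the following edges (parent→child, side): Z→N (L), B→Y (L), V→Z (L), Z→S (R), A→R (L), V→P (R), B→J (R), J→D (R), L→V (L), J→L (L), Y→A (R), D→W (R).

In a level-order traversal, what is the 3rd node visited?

J

Level-order visits nodes level by level from the root, left to right within each level.
Level 0: B
Level 1: Y, J
Level 2: A, L, D
Level 3: R, V, W
Level 4: Z, P
Level 5: N, S
Full level-order sequence: B, Y, J, A, L, D, R, V, W, Z, P, N, S.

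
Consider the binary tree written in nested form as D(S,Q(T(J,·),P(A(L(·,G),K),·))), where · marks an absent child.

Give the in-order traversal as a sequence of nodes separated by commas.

S, D, J, T, Q, L, G, A, K, P

In-order visits the left subtree, then the node, then the right subtree.
At D: go left to S.
  S is a leaf — visit S.
Visit D.
At D: go right to Q.
  At Q: go left to T.
    At T: go left to J.
      J is a leaf — visit J.
    Visit T.
    At T: no right child.
  Visit Q.
  At Q: go right to P.
    At P: go left to A.
      At A: go left to L.
        At L: no left child.
        Visit L.
        At L: go right to G.
          G is a leaf — visit G.
      Visit A.
      At A: go right to K.
        K is a leaf — visit K.
    Visit P.
    At P: no right child.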